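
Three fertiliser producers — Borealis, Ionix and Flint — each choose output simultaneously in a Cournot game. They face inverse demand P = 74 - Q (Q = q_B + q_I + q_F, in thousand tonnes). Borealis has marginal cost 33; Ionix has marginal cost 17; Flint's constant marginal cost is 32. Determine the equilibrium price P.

Borealis's profit: π_B = (74 - Q)q_B - (33q_B). Setting ∂π_B/∂q_B = 0: 41 - 2q_B - (q_I + q_F) = 0.
Ionix's first-order condition: 57 - 2q_I - (q_B + q_F) = 0.
Flint's first-order condition: 42 - 2q_F - (q_B + q_I) = 0.
Summing all 3 equations gives 140 − 4Q = 0, hence Q = 35.
Back-substituting: q_B = (41 − 35) = 6, q_I = (57 − 35) = 22, q_F = (42 − 35) = 7.
Total output Q = 35, so price P = 74 - 35 = 39.

39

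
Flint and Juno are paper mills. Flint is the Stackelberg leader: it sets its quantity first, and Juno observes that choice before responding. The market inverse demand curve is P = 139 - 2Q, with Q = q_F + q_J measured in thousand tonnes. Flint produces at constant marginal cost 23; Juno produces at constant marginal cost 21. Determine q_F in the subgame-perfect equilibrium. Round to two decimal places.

The follower Juno best-responds to any q_F: π_J = (139 - 2Q)q_J - 21q_J.
Setting the follower's marginal profit to zero, 118 - 2q_F - 4q_J = 0, i.e. q_J = (118 - 2q_F)/4.
Flint substitutes q_J(q_F) into its own profit: π_F = q_F(139 - 2q_F - (118 - 2q_F)/2) - 23q_F = (80 - q_F)q_F - 23q_F.
Leader FOC: 57 - 2q_F = 0, so q_F = 57/2.
Then q_J = (118 - 2·(57/2))/4 = 61/4.

28.50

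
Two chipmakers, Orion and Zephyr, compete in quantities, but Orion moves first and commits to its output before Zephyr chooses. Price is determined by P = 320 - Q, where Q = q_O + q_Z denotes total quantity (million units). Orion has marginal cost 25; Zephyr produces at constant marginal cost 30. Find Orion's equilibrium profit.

Solve by backward induction. Given q_O, the follower Zephyr maximises π_Z = (320 - q_O - q_Z)q_Z - 30q_Z.
Follower FOC: 290 - q_O - 2q_Z = 0, so q_Z(q_O) = (290 - q_O)/2.
The leader anticipates this reaction. Substituting into P = 320 - Q gives P = 175 - (1/2)q_O, so π_O = (175 - (1/2)q_O)q_O - 25q_O.
Maximising: ∂π_O/∂q_O = 150 - q_O = 0, giving q_O = 150.
Then q_Z = (290 - 150)/2 = 70.
Price P = 320 - 220 = 100.
Orion's profit: (100 - 25)·150 = 11250.

11250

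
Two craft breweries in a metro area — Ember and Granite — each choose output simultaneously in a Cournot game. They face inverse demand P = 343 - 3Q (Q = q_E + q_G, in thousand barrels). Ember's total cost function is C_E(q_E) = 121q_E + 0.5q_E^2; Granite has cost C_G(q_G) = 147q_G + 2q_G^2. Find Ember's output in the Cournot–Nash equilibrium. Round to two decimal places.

Ember's profit: π_E = (343 - 3Q)q_E - (121q_E + (1/2)q_E²). Setting ∂π_E/∂q_E = 0: 222 - 7q_E - 3(q_G) = 0.
Granite's profit: π_G = (343 - 3Q)q_G - (147q_G + 2q_G²). Setting ∂π_G/∂q_G = 0: 196 - 10q_G - 3(q_E) = 0.
So q_E = (222 - 3q_G)/7 and q_G = (196 - 3q_E)/10.
Solving the pair: q_E = 1632/61, q_G = 706/61.

26.75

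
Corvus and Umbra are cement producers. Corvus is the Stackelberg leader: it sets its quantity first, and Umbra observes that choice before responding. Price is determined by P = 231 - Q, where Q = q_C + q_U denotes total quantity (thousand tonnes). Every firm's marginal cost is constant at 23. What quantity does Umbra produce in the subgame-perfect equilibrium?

52

Solve by backward induction. Given q_C, the follower Umbra maximises π_U = (231 - q_C - q_U)q_U - 23q_U.
∂π_U/∂q_U = 208 - q_C - 2q_U = 0 gives the reaction function q_U = (208 - q_C)/2.
Corvus substitutes q_U(q_C) into its own profit: π_C = q_C(231 - q_C - (208 - q_C)/2) - 23q_C = (127 - (1/2)q_C)q_C - 23q_C.
Leader FOC: 104 - q_C = 0, so q_C = 104.
Then q_U = (208 - 104)/2 = 52.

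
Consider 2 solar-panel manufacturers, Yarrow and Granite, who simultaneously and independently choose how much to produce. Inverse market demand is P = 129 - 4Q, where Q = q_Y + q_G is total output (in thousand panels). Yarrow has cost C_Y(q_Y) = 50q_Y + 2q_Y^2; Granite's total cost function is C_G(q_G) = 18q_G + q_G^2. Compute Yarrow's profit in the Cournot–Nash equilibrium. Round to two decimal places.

66.41

Yarrow's profit: π_Y = (129 - 4Q)q_Y - (50q_Y + 2q_Y²). Setting ∂π_Y/∂q_Y = 0: 79 - 12q_Y - 4(q_G) = 0.
Granite's profit: π_G = (129 - 4Q)q_G - (18q_G + q_G²). Setting ∂π_G/∂q_G = 0: 111 - 10q_G - 4(q_Y) = 0.
Rearranging gives the reaction functions q_Y = (79 - 4q_G)/12 and q_G = (111 - 4q_Y)/10.
Substituting one into the other gives q_Y = 173/52 and q_G = 127/13.
Price P = 129 - 4·(681/52) = 996/13.
Yarrow's profit: (996/13)·(173/52) - 50·(173/52) - 2(173/52)² = 66.4105.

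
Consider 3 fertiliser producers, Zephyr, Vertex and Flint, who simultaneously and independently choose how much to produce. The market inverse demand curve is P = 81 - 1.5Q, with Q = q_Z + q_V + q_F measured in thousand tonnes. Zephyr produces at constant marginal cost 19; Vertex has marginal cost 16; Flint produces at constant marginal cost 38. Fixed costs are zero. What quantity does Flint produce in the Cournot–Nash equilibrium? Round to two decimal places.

Zephyr's profit: π_Z = (81 - 1.5Q)q_Z - (19q_Z). Setting ∂π_Z/∂q_Z = 0: 62 - 3q_Z - (3/2)(q_V + q_F) = 0.
Vertex's first-order condition: 65 - 3q_V - (3/2)(q_Z + q_F) = 0.
Flint's profit: π_F = (81 - 1.5Q)q_F - (38q_F). Setting ∂π_F/∂q_F = 0: 43 - 3q_F - (3/2)(q_Z + q_V) = 0.
Adding the 3 conditions: 170 − 3Q − 3Q = 0, i.e. Q = 85/3.
Back-substituting: q_Z = (62 − 85/2)/(3/2) = 13, q_V = (65 − 85/2)/(3/2) = 15, q_F = (43 − 85/2)/(3/2) = 1/3.

0.33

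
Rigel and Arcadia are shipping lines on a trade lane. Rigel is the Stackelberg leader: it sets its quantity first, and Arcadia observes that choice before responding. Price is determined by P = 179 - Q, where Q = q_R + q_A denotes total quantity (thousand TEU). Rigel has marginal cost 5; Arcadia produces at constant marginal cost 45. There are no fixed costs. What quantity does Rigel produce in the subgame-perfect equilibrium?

Solve by backward induction. Given q_R, the follower Arcadia maximises π_A = (179 - q_R - q_A)q_A - 45q_A.
Setting the follower's marginal profit to zero, 134 - q_R - 2q_A = 0, i.e. q_A = (134 - q_R)/2.
Rigel substitutes q_A(q_R) into its own profit: π_R = q_R(179 - q_R - (134 - q_R)/2) - 5q_R = (112 - (1/2)q_R)q_R - 5q_R.
Maximising: ∂π_R/∂q_R = 107 - q_R = 0, giving q_R = 107.
Then q_A = (134 - 107)/2 = 27/2.

107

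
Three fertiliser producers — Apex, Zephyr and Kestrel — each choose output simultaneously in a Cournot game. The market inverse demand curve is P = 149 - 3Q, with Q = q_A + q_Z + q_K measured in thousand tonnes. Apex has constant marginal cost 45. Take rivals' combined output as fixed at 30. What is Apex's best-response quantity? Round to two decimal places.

2.33

With rivals' combined output fixed at 30, Apex's profit is π_A = (149 - 3·30 - 3q_A)q_A - (45q_A) = (59 - 3q_A)q_A - (45q_A).
∂π_A/∂q_A = 14 - 6q_A = 0, so q_A = 7/3.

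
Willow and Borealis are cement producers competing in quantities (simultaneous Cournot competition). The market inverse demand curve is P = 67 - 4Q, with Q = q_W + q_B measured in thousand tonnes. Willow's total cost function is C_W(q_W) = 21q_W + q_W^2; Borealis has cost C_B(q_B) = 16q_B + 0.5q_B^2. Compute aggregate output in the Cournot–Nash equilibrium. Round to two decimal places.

Willow's profit: π_W = (67 - 4Q)q_W - (21q_W + q_W²). Setting ∂π_W/∂q_W = 0: 46 - 10q_W - 4(q_B) = 0.
Borealis's profit: π_B = (67 - 4Q)q_B - (16q_B + (1/2)q_B²). Setting ∂π_B/∂q_B = 0: 51 - 9q_B - 4(q_W) = 0.
Best responses: q_W = (46 - 4q_B)/10, q_B = (51 - 4q_W)/9.
Solving the pair: q_W = 105/37, q_B = 163/37.
Total output Q = 105/37 + 163/37 = 268/37.

7.24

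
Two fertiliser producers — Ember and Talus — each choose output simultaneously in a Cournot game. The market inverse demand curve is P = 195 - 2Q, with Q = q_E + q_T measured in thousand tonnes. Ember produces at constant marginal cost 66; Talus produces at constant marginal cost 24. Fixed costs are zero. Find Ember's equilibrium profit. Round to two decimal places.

420.50

Ember's profit: π_E = (195 - 2Q)q_E - (66q_E). Setting ∂π_E/∂q_E = 0: 129 - 4q_E - 2(q_T) = 0.
Talus's first-order condition: 171 - 4q_T - 2(q_E) = 0.
So q_E = (129 - 2q_T)/4 and q_T = (171 - 2q_E)/4.
Substituting one into the other gives q_E = 29/2 and q_T = 71/2.
Price P = 195 - 2·50 = 95.
Ember's profit: (95 - 66)·(29/2) = 841/2.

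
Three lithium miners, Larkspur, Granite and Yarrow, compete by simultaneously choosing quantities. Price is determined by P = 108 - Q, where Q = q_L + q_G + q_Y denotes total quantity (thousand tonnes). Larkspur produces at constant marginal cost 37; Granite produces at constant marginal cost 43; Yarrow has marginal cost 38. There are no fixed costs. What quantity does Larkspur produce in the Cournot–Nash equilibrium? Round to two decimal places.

Larkspur's profit: π_L = (108 - Q)q_L - (37q_L). Setting ∂π_L/∂q_L = 0: 71 - 2q_L - (q_G + q_Y) = 0.
Granite's first-order condition: 65 - 2q_G - (q_L + q_Y) = 0.
Yarrow's profit: π_Y = (108 - Q)q_Y - (38q_Y). Setting ∂π_Y/∂q_Y = 0: 70 - 2q_Y - (q_L + q_G) = 0.
Adding the 3 first-order conditions: 206 − 4Q = 0, so Q = 103/2.
Back-substituting: q_L = (71 − 103/2) = 39/2, q_G = (65 − 103/2) = 27/2, q_Y = (70 − 103/2) = 37/2.

19.50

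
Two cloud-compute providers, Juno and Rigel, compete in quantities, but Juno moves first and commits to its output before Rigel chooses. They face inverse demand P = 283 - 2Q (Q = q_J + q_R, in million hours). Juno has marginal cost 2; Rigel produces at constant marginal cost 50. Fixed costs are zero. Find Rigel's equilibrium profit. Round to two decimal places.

Solve by backward induction. Given q_J, the follower Rigel maximises π_R = (283 - 2q_J - 2q_R)q_R - 50q_R.
Follower FOC: 233 - 2q_J - 4q_R = 0, so q_R(q_J) = (233 - 2q_J)/4.
The leader anticipates this reaction. Substituting into P = 283 - 2Q gives P = 333/2 - q_J, so π_J = (333/2 - q_J)q_J - 2q_J.
Leader FOC: 329/2 - 2q_J = 0, so q_J = 329/4.
Then q_R = (233 - 2·(329/4))/4 = 137/8.
Price P = 283 - 2·(795/8) = 337/4.
Rigel's profit: (337/4 - 50)·(137/8) = 586.5313.

586.53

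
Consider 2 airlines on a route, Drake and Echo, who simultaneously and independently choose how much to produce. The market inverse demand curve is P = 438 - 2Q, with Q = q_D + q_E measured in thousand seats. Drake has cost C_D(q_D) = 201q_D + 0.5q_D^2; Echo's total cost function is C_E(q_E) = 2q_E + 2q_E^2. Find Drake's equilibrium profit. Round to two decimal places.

Drake's profit: π_D = (438 - 2Q)q_D - (201q_D + (1/2)q_D²). Setting ∂π_D/∂q_D = 0: 237 - 5q_D - 2(q_E) = 0.
Echo's profit: π_E = (438 - 2Q)q_E - (2q_E + 2q_E²). Setting ∂π_E/∂q_E = 0: 436 - 8q_E - 2(q_D) = 0.
So q_D = (237 - 2q_E)/5 and q_E = (436 - 2q_D)/8.
Solving the pair: q_D = 256/9, q_E = 853/18.
Price P = 438 - 2·(455/6) = 859/3.
Drake's profit: (859/3)·(256/9) - 201·(256/9) - (1/2)(256/9)² = 2022.7160.

2022.72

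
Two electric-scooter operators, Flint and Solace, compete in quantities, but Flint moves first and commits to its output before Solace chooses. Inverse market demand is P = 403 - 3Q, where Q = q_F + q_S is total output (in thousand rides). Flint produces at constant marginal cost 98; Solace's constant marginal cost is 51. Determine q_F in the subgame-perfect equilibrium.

43

Solve by backward induction. Given q_F, the follower Solace maximises π_S = (403 - 3q_F - 3q_S)q_S - 51q_S.
Setting the follower's marginal profit to zero, 352 - 3q_F - 6q_S = 0, i.e. q_S = (352 - 3q_F)/6.
Flint substitutes q_S(q_F) into its own profit: π_F = q_F(403 - 3q_F - (352 - 3q_F)/2) - 98q_F = (227 - (3/2)q_F)q_F - 98q_F.
The leader's first-order condition 129 - 3q_F = 0 yields q_F = 43.
Then q_S = (352 - 3·43)/6 = 223/6.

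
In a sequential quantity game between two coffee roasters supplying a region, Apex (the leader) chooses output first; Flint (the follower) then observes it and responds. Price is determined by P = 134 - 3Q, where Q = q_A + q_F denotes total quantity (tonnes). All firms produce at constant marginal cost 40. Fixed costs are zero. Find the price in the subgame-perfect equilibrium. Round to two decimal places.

The follower Flint best-responds to any q_A: π_F = (134 - 3Q)q_F - 40q_F.
Setting the follower's marginal profit to zero, 94 - 3q_A - 6q_F = 0, i.e. q_F = (94 - 3q_A)/6.
The leader anticipates this reaction. Substituting into P = 134 - 3Q gives P = 87 - (3/2)q_A, so π_A = (87 - (3/2)q_A)q_A - 40q_A.
Leader FOC: 47 - 3q_A = 0, so q_A = 47/3.
Then q_F = (94 - 3·(47/3))/6 = 47/6.
Total output Q = 47/2, so price P = 134 - 3·(47/2) = 127/2.

63.50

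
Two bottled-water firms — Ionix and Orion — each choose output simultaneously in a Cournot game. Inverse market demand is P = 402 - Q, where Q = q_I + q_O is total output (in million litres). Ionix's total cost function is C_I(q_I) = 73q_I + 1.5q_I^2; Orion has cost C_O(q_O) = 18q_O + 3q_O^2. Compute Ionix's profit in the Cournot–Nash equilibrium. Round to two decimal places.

8306.22

Ionix's profit: π_I = (402 - Q)q_I - (73q_I + (3/2)q_I²). Setting ∂π_I/∂q_I = 0: 329 - 5q_I - (q_O) = 0.
Orion's first-order condition: 384 - 8q_O - (q_I) = 0.
Rearranging gives the reaction functions q_I = (329 - q_O)/5 and q_O = (384 - q_I)/8.
Substituting one into the other gives q_I = 57.6410 and q_O = 1591/39.
Price P = 402 - 98.4359 = 303.5641.
Ionix's profit: 303.5641·57.6410 - 73·57.6410 - (3/2)·57.6410² = 8306.2196.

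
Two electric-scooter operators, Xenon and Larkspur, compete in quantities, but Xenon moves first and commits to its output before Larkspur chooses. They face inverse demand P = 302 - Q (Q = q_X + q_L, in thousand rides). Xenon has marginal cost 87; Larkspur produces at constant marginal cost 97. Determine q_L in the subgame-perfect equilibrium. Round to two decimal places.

The follower Larkspur best-responds to any q_X: π_L = (302 - Q)q_L - 97q_L.
Setting the follower's marginal profit to zero, 205 - q_X - 2q_L = 0, i.e. q_L = (205 - q_X)/2.
The leader anticipates this reaction. Substituting into P = 302 - Q gives P = 399/2 - (1/2)q_X, so π_X = (399/2 - (1/2)q_X)q_X - 87q_X.
Leader FOC: 225/2 - q_X = 0, so q_X = 225/2.
Then q_L = (205 - 225/2)/2 = 185/4.

46.25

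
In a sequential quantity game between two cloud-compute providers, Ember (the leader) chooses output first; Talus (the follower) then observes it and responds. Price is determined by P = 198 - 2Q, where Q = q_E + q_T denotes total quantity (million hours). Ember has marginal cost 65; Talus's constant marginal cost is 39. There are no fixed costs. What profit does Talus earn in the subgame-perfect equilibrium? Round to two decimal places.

1391.28

Solve by backward induction. Given q_E, the follower Talus maximises π_T = (198 - 2q_E - 2q_T)q_T - 39q_T.
Setting the follower's marginal profit to zero, 159 - 2q_E - 4q_T = 0, i.e. q_T = (159 - 2q_E)/4.
The leader anticipates this reaction. Substituting into P = 198 - 2Q gives P = 237/2 - q_E, so π_E = (237/2 - q_E)q_E - 65q_E.
Leader FOC: 107/2 - 2q_E = 0, so q_E = 107/4.
Then q_T = (159 - 2·(107/4))/4 = 211/8.
Price P = 198 - 2·(425/8) = 367/4.
Talus's profit: (367/4 - 39)·(211/8) = 1391.2813.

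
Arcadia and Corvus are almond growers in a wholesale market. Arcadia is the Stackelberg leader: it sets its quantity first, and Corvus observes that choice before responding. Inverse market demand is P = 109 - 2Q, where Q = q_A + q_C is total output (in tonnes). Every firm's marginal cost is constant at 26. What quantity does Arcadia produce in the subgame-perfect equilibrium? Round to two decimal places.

The follower Corvus best-responds to any q_A: π_C = (109 - 2Q)q_C - 26q_C.
Setting the follower's marginal profit to zero, 83 - 2q_A - 4q_C = 0, i.e. q_C = (83 - 2q_A)/4.
Arcadia substitutes q_C(q_A) into its own profit: π_A = q_A(109 - 2q_A - (83 - 2q_A)/2) - 26q_A = (135/2 - q_A)q_A - 26q_A.
Maximising: ∂π_A/∂q_A = 83/2 - 2q_A = 0, giving q_A = 83/4.
Then q_C = (83 - 2·(83/4))/4 = 83/8.

20.75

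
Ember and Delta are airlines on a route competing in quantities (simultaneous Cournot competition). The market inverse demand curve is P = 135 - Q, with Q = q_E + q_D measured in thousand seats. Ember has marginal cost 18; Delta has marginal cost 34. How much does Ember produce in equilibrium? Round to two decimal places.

Ember's profit: π_E = (135 - Q)q_E - (18q_E). Setting ∂π_E/∂q_E = 0: 117 - 2q_E - (q_D) = 0.
Delta's first-order condition: 101 - 2q_D - (q_E) = 0.
So q_E = (117 - q_D)/2 and q_D = (101 - q_E)/2.
Solving the pair: q_E = 133/3, q_D = 85/3.

44.33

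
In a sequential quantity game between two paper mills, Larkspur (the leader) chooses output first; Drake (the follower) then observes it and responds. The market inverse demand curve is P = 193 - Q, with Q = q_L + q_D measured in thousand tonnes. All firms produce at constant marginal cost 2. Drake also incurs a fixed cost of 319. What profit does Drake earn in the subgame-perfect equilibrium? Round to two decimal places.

1961.06

The follower Drake best-responds to any q_L: π_D = (193 - Q)q_D - 2q_D.
Follower FOC: 191 - q_L - 2q_D = 0, so q_D(q_L) = (191 - q_L)/2.
Larkspur substitutes q_D(q_L) into its own profit: π_L = q_L(193 - q_L - (191 - q_L)/2) - 2q_L = (195/2 - (1/2)q_L)q_L - 2q_L.
The leader's first-order condition 191/2 - q_L = 0 yields q_L = 191/2.
Then q_D = (191 - 191/2)/2 = 191/4.
Price P = 193 - 573/4 = 199/4.
Drake's profit: (199/4 - 2)·(191/4) - 319 = 1961.0625.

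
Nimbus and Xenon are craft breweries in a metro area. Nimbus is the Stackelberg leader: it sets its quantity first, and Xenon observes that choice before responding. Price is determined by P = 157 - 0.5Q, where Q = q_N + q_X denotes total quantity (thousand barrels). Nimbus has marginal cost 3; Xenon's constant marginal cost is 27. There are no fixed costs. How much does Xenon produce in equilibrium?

41

The follower Xenon best-responds to any q_N: π_X = (157 - 0.5Q)q_X - 27q_X.
Follower FOC: 130 - (1/2)q_N - q_X = 0, so q_X(q_N) = (130 - (1/2)q_N).
Nimbus substitutes q_X(q_N) into its own profit: π_N = q_N(157 - (1/2)q_N - (130 - (1/2)q_N)/2) - 3q_N = (92 - (1/4)q_N)q_N - 3q_N.
The leader's first-order condition 89 - (1/2)q_N = 0 yields q_N = 178.
Then q_X = (130 - (1/2)·178) = 41.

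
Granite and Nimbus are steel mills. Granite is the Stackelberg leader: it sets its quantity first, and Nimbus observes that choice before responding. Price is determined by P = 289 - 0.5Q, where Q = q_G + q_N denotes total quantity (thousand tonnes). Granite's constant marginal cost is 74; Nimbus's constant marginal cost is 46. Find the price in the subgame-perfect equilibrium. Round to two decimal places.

The follower Nimbus best-responds to any q_G: π_N = (289 - 0.5Q)q_N - 46q_N.
Follower FOC: 243 - (1/2)q_G - q_N = 0, so q_N(q_G) = (243 - (1/2)q_G).
Granite substitutes q_N(q_G) into its own profit: π_G = q_G(289 - (1/2)q_G - (243 - (1/2)q_G)/2) - 74q_G = (335/2 - (1/4)q_G)q_G - 74q_G.
Maximising: ∂π_G/∂q_G = 187/2 - (1/2)q_G = 0, giving q_G = 187.
Then q_N = (243 - (1/2)·187) = 299/2.
Total output Q = 673/2, so price P = 289 - (1/2)·(673/2) = 483/4.

120.75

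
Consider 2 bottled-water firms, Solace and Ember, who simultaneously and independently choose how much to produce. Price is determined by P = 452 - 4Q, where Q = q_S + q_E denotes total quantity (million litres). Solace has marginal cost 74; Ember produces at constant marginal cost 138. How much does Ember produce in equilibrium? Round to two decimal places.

Solace's profit: π_S = (452 - 4Q)q_S - (74q_S). Setting ∂π_S/∂q_S = 0: 378 - 8q_S - 4(q_E) = 0.
Ember's first-order condition: 314 - 8q_E - 4(q_S) = 0.
Best responses: q_S = (378 - 4q_E)/8, q_E = (314 - 4q_S)/8.
Solving the pair: q_S = 221/6, q_E = 125/6.

20.83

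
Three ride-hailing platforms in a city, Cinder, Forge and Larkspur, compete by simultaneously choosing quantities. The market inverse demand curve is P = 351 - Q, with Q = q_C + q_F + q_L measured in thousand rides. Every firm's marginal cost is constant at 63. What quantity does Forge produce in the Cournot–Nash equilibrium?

72

Each firm earns π_i = (351 - Q)q_i - 63q_i.
First-order condition (treating rivals' output as given): 288 - 2q_i - Σ_{j≠i} q_j = 0.
By symmetry each firm produces the same amount; substituting Σ_{j≠i} q_j = 2q_i yields q_i = 288/4 = 72.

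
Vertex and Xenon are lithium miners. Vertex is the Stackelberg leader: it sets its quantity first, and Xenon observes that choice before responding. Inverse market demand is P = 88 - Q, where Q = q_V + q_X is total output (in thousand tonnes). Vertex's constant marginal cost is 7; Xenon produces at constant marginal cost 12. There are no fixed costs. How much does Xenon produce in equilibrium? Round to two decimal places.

16.50

The follower Xenon best-responds to any q_V: π_X = (88 - Q)q_X - 12q_X.
∂π_X/∂q_X = 76 - q_V - 2q_X = 0 gives the reaction function q_X = (76 - q_V)/2.
Vertex substitutes q_X(q_V) into its own profit: π_V = q_V(88 - q_V - (76 - q_V)/2) - 7q_V = (50 - (1/2)q_V)q_V - 7q_V.
The leader's first-order condition 43 - q_V = 0 yields q_V = 43.
Then q_X = (76 - 43)/2 = 33/2.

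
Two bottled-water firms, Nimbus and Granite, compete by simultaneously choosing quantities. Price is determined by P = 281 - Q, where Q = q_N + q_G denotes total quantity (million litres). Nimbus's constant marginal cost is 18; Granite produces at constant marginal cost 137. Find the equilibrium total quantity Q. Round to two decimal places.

135.67

Nimbus's profit: π_N = (281 - Q)q_N - (18q_N). Setting ∂π_N/∂q_N = 0: 263 - 2q_N - (q_G) = 0.
Granite's profit: π_G = (281 - Q)q_G - (137q_G). Setting ∂π_G/∂q_G = 0: 144 - 2q_G - (q_N) = 0.
Rearranging gives the reaction functions q_N = (263 - q_G)/2 and q_G = (144 - q_N)/2.
Substituting one into the other gives q_N = 382/3 and q_G = 25/3.
Total output Q = 382/3 + 25/3 = 407/3.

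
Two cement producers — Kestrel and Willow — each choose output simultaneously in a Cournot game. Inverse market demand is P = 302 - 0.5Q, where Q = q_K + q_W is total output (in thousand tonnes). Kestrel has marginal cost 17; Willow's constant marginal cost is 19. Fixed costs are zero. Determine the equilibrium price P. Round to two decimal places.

112.67

Kestrel's profit: π_K = (302 - 0.5Q)q_K - (17q_K). Setting ∂π_K/∂q_K = 0: 285 - q_K - (1/2)(q_W) = 0.
Willow's first-order condition: 283 - q_W - (1/2)(q_K) = 0.
Best responses: q_K = (285 - (1/2)q_W), q_W = (283 - (1/2)q_K).
Substituting one into the other gives q_K = 574/3 and q_W = 562/3.
Total output Q = 1136/3, so price P = 302 - (1/2)·(1136/3) = 338/3.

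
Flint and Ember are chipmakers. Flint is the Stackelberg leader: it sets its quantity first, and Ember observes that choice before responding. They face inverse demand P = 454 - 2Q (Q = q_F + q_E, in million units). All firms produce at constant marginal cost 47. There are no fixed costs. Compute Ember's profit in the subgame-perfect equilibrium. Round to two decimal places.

Solve by backward induction. Given q_F, the follower Ember maximises π_E = (454 - 2q_F - 2q_E)q_E - 47q_E.
Follower FOC: 407 - 2q_F - 4q_E = 0, so q_E(q_F) = (407 - 2q_F)/4.
The leader anticipates this reaction. Substituting into P = 454 - 2Q gives P = 501/2 - q_F, so π_F = (501/2 - q_F)q_F - 47q_F.
The leader's first-order condition 407/2 - 2q_F = 0 yields q_F = 407/4.
Then q_E = (407 - 2·(407/4))/4 = 407/8.
Price P = 454 - 2·(1221/8) = 595/4.
Ember's profit: (595/4 - 47)·(407/8) = 5176.5313.

5176.53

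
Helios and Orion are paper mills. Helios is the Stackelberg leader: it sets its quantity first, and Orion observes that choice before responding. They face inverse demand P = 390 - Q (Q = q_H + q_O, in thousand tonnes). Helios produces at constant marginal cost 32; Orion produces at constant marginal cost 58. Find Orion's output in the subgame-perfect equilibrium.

70

The follower Orion best-responds to any q_H: π_O = (390 - Q)q_O - 58q_O.
∂π_O/∂q_O = 332 - q_H - 2q_O = 0 gives the reaction function q_O = (332 - q_H)/2.
The leader anticipates this reaction. Substituting into P = 390 - Q gives P = 224 - (1/2)q_H, so π_H = (224 - (1/2)q_H)q_H - 32q_H.
Leader FOC: 192 - q_H = 0, so q_H = 192.
Then q_O = (332 - 192)/2 = 70.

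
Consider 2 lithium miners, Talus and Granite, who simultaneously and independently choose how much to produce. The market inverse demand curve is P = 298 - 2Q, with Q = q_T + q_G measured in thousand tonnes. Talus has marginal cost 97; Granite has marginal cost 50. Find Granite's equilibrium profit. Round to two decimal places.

4834.72

Talus's profit: π_T = (298 - 2Q)q_T - (97q_T). Setting ∂π_T/∂q_T = 0: 201 - 4q_T - 2(q_G) = 0.
Granite's profit: π_G = (298 - 2Q)q_G - (50q_G). Setting ∂π_G/∂q_G = 0: 248 - 4q_G - 2(q_T) = 0.
Best responses: q_T = (201 - 2q_G)/4, q_G = (248 - 2q_T)/4.
Substituting one into the other gives q_T = 77/3 and q_G = 295/6.
Price P = 298 - 2·(449/6) = 445/3.
Granite's profit: (445/3 - 50)·(295/6) = 4834.7222.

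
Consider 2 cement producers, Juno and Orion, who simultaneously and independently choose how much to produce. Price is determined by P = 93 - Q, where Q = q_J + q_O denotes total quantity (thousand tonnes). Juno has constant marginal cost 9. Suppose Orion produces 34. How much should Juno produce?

With the rival's output fixed at 34, Juno's profit is π_J = (93 - 34 - q_J)q_J - (9q_J) = (59 - q_J)q_J - (9q_J).
∂π_J/∂q_J = 50 - 2q_J = 0, so q_J = 25.

25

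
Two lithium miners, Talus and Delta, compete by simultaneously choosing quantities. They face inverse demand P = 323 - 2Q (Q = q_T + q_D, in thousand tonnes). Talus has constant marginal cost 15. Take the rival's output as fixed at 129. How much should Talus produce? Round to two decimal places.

12.50

With the rival's output fixed at 129, Talus's profit is π_T = (323 - 2·129 - 2q_T)q_T - (15q_T) = (65 - 2q_T)q_T - (15q_T).
∂π_T/∂q_T = 50 - 4q_T = 0, so q_T = 25/2.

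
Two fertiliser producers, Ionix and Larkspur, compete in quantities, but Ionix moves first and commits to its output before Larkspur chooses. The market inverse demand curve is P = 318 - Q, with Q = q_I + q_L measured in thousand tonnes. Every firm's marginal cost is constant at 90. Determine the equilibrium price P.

147

Solve by backward induction. Given q_I, the follower Larkspur maximises π_L = (318 - q_I - q_L)q_L - 90q_L.
Follower FOC: 228 - q_I - 2q_L = 0, so q_L(q_I) = (228 - q_I)/2.
Ionix substitutes q_L(q_I) into its own profit: π_I = q_I(318 - q_I - (228 - q_I)/2) - 90q_I = (204 - (1/2)q_I)q_I - 90q_I.
The leader's first-order condition 114 - q_I = 0 yields q_I = 114.
Then q_L = (228 - 114)/2 = 57.
Total output Q = 171, so price P = 318 - 171 = 147.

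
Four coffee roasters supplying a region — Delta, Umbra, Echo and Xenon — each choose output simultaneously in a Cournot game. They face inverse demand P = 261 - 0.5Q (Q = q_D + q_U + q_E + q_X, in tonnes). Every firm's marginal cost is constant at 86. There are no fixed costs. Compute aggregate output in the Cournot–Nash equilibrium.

A representative firm's profit is π_i = q_i(261 - 0.5Q) - 86q_i.
First-order condition (treating rivals' output as given): 175 - q_i - (1/2)·Σ_{j≠i} q_j = 0.
By symmetry each firm produces the same amount; substituting Σ_{j≠i} q_j = 3q_i yields q_i = 175/(5/2) = 70.
Total output Q = 70 + 70 + 70 + 70 = 280.

280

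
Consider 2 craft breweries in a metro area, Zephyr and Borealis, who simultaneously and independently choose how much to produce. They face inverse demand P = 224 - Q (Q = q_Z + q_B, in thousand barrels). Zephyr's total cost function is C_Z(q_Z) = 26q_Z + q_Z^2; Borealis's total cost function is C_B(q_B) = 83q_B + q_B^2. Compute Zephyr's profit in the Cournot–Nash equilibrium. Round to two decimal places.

Zephyr's profit: π_Z = (224 - Q)q_Z - (26q_Z + q_Z²). Setting ∂π_Z/∂q_Z = 0: 198 - 4q_Z - (q_B) = 0.
Borealis's profit: π_B = (224 - Q)q_B - (83q_B + q_B²). Setting ∂π_B/∂q_B = 0: 141 - 4q_B - (q_Z) = 0.
Best responses: q_Z = (198 - q_B)/4, q_B = (141 - q_Z)/4.
Substituting one into the other gives q_Z = 217/5 and q_B = 122/5.
Price P = 224 - 339/5 = 781/5.
Zephyr's profit: (781/5)·(217/5) - 26·(217/5) - (217/5)² = 3767.1200.

3767.12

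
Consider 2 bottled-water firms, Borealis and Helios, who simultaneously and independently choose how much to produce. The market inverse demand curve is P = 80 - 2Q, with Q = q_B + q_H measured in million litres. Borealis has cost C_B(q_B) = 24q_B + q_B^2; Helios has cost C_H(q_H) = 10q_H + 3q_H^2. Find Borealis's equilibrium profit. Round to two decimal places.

168.75

Borealis's profit: π_B = (80 - 2Q)q_B - (24q_B + q_B²). Setting ∂π_B/∂q_B = 0: 56 - 6q_B - 2(q_H) = 0.
Helios's first-order condition: 70 - 10q_H - 2(q_B) = 0.
So q_B = (56 - 2q_H)/6 and q_H = (70 - 2q_B)/10.
Substituting one into the other gives q_B = 15/2 and q_H = 11/2.
Price P = 80 - 2·13 = 54.
Borealis's profit: 54·(15/2) - 24·(15/2) - (15/2)² = 675/4.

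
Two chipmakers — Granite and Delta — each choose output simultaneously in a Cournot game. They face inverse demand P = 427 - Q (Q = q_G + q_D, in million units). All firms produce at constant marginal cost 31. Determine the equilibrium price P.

Each firm earns π_i = (427 - Q)q_i - 31q_i.
First-order condition (treating rivals' output as given): 396 - 2q_i - q_j = 0.
With identical firms every q_j equals q_i, so q_j = q_i and 396 = 3q_i, giving q_i = 132.
Total output Q = 264, so price P = 427 - 264 = 163.

163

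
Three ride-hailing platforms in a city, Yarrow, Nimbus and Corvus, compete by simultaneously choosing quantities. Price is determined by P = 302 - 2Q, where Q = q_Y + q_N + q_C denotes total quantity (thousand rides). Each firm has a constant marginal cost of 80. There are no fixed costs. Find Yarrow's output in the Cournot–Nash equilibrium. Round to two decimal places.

27.75

Each firm earns π_i = (302 - 2Q)q_i - 80q_i.
Setting ∂π_i/∂q_i = 0 with rivals' quantities fixed: 222 - 4q_i - 2·Σ_{j≠i} q_j = 0.
With identical firms every q_j equals q_i, so Σ_{j≠i} q_j = 2q_i and 222 = 8q_i, giving q_i = 111/4.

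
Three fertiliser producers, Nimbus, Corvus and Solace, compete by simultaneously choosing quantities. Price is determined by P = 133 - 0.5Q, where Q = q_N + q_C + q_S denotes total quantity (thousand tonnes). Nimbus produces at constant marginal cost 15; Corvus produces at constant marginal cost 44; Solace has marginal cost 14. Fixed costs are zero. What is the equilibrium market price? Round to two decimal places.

Nimbus's profit: π_N = (133 - 0.5Q)q_N - (15q_N). Setting ∂π_N/∂q_N = 0: 118 - q_N - (1/2)(q_C + q_S) = 0.
Corvus's first-order condition: 89 - q_C - (1/2)(q_N + q_S) = 0.
Solace's first-order condition: 119 - q_S - (1/2)(q_N + q_C) = 0.
Adding the 3 first-order conditions: 326 − 2Q = 0, so Q = 163.
Back-substituting: q_N = (118 − 163/2)/(1/2) = 73, q_C = (89 − 163/2)/(1/2) = 15, q_S = (119 − 163/2)/(1/2) = 75.
Total output Q = 163, so price P = 133 - (1/2)·163 = 103/2.

51.50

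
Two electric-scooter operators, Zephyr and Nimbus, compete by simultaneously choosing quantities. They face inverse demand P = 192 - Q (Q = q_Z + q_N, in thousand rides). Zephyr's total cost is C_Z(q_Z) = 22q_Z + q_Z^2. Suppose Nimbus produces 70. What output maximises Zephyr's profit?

25

With the rival's output fixed at 70, Zephyr's profit is π_Z = (192 - 70 - q_Z)q_Z - (22q_Z + q_Z²) = (122 - q_Z)q_Z - (22q_Z + q_Z²).
∂π_Z/∂q_Z = 100 - 4q_Z = 0, so q_Z = 25.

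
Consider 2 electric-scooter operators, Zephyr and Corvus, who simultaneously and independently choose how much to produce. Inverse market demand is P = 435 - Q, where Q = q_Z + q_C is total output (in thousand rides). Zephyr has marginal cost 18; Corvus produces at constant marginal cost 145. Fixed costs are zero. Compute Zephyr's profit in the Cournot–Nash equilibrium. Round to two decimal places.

32881.78

Zephyr's profit: π_Z = (435 - Q)q_Z - (18q_Z). Setting ∂π_Z/∂q_Z = 0: 417 - 2q_Z - (q_C) = 0.
Corvus's profit: π_C = (435 - Q)q_C - (145q_C). Setting ∂π_C/∂q_C = 0: 290 - 2q_C - (q_Z) = 0.
So q_Z = (417 - q_C)/2 and q_C = (290 - q_Z)/2.
Substituting one into the other gives q_Z = 544/3 and q_C = 163/3.
Price P = 435 - 707/3 = 598/3.
Zephyr's profit: (598/3 - 18)·(544/3) = 32881.7778.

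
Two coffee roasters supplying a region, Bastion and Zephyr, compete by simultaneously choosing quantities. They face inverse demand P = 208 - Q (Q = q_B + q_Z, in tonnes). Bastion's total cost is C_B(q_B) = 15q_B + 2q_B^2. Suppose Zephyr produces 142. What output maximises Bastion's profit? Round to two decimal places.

8.50

With the rival's output fixed at 142, Bastion's profit is π_B = (208 - 142 - q_B)q_B - (15q_B + 2q_B²) = (66 - q_B)q_B - (15q_B + 2q_B²).
∂π_B/∂q_B = 51 - 6q_B = 0, so q_B = 17/2.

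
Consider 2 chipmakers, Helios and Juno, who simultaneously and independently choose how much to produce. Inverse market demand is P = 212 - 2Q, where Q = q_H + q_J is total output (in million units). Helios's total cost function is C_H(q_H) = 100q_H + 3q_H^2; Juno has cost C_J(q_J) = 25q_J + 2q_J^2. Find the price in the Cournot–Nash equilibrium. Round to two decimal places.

154.95

Helios's profit: π_H = (212 - 2Q)q_H - (100q_H + 3q_H²). Setting ∂π_H/∂q_H = 0: 112 - 10q_H - 2(q_J) = 0.
Juno's profit: π_J = (212 - 2Q)q_J - (25q_J + 2q_J²). Setting ∂π_J/∂q_J = 0: 187 - 8q_J - 2(q_H) = 0.
Rearranging gives the reaction functions q_H = (112 - 2q_J)/10 and q_J = (187 - 2q_H)/8.
Solving the pair: q_H = 261/38, q_J = 823/38.
Total output Q = 542/19, so price P = 212 - 2·(542/19) = 154.9474.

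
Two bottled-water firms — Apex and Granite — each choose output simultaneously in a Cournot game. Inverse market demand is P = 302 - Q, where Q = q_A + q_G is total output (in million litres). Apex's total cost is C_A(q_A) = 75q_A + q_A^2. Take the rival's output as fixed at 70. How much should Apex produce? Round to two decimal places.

With the rival's output fixed at 70, Apex's profit is π_A = (302 - 70 - q_A)q_A - (75q_A + q_A²) = (232 - q_A)q_A - (75q_A + q_A²).
∂π_A/∂q_A = 157 - 4q_A = 0, so q_A = 157/4.

39.25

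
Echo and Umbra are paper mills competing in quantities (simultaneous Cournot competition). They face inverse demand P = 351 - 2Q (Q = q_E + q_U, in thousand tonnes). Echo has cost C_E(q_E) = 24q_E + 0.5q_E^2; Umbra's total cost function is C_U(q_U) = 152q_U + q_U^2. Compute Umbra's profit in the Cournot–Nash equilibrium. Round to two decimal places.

516.04

Echo's profit: π_E = (351 - 2Q)q_E - (24q_E + (1/2)q_E²). Setting ∂π_E/∂q_E = 0: 327 - 5q_E - 2(q_U) = 0.
Umbra's first-order condition: 199 - 6q_U - 2(q_E) = 0.
Rearranging gives the reaction functions q_E = (327 - 2q_U)/5 and q_U = (199 - 2q_E)/6.
Solving the pair: q_E = 782/13, q_U = 341/26.
Price P = 351 - 2·(1905/26) = 204.4615.
Umbra's profit: 204.4615·(341/26) - 152·(341/26) - (341/26)² = 516.0399.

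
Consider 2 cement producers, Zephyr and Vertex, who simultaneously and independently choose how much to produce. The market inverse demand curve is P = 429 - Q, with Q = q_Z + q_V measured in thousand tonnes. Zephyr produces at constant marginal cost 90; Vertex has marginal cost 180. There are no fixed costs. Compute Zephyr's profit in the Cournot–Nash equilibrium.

Zephyr's profit: π_Z = (429 - Q)q_Z - (90q_Z). Setting ∂π_Z/∂q_Z = 0: 339 - 2q_Z - (q_V) = 0.
Vertex's profit: π_V = (429 - Q)q_V - (180q_V). Setting ∂π_V/∂q_V = 0: 249 - 2q_V - (q_Z) = 0.
So q_Z = (339 - q_V)/2 and q_V = (249 - q_Z)/2.
Substituting one into the other gives q_Z = 143 and q_V = 53.
Price P = 429 - 196 = 233.
Zephyr's profit: (233 - 90)·143 = 20449.

20449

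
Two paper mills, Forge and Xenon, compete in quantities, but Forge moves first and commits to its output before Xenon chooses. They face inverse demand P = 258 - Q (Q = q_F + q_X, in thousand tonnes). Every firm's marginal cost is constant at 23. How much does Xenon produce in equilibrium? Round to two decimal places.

58.75

The follower Xenon best-responds to any q_F: π_X = (258 - Q)q_X - 23q_X.
∂π_X/∂q_X = 235 - q_F - 2q_X = 0 gives the reaction function q_X = (235 - q_F)/2.
The leader anticipates this reaction. Substituting into P = 258 - Q gives P = 281/2 - (1/2)q_F, so π_F = (281/2 - (1/2)q_F)q_F - 23q_F.
Maximising: ∂π_F/∂q_F = 235/2 - q_F = 0, giving q_F = 235/2.
Then q_X = (235 - 235/2)/2 = 235/4.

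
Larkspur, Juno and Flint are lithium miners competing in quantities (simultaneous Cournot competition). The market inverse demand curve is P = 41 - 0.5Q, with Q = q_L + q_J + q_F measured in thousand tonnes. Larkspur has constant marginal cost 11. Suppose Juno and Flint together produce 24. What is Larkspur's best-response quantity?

With rivals' combined output fixed at 24, Larkspur's profit is π_L = (41 - (1/2)·24 - (1/2)q_L)q_L - (11q_L) = (29 - (1/2)q_L)q_L - (11q_L).
∂π_L/∂q_L = 18 - q_L = 0, so q_L = 18.

18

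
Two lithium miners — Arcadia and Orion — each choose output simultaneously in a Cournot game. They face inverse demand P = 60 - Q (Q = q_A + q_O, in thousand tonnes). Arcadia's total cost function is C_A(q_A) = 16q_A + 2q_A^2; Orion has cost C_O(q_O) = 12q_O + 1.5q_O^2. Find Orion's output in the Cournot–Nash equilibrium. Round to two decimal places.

Arcadia's profit: π_A = (60 - Q)q_A - (16q_A + 2q_A²). Setting ∂π_A/∂q_A = 0: 44 - 6q_A - (q_O) = 0.
Orion's profit: π_O = (60 - Q)q_O - (12q_O + (3/2)q_O²). Setting ∂π_O/∂q_O = 0: 48 - 5q_O - (q_A) = 0.
Rearranging gives the reaction functions q_A = (44 - q_O)/6 and q_O = (48 - q_A)/5.
Substituting one into the other gives q_A = 172/29 and q_O = 244/29.

8.41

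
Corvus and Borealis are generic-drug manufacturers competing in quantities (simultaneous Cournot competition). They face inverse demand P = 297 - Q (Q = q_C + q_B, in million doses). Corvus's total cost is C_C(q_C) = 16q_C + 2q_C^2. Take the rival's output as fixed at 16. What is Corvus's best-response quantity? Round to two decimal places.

With the rival's output fixed at 16, Corvus's profit is π_C = (297 - 16 - q_C)q_C - (16q_C + 2q_C²) = (281 - q_C)q_C - (16q_C + 2q_C²).
∂π_C/∂q_C = 265 - 6q_C = 0, so q_C = 265/6.

44.17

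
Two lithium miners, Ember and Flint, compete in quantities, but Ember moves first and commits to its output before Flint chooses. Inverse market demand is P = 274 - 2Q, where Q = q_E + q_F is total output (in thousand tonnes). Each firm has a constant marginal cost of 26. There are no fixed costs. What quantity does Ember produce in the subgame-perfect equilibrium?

Solve by backward induction. Given q_E, the follower Flint maximises π_F = (274 - 2q_E - 2q_F)q_F - 26q_F.
Follower FOC: 248 - 2q_E - 4q_F = 0, so q_F(q_E) = (248 - 2q_E)/4.
The leader anticipates this reaction. Substituting into P = 274 - 2Q gives P = 150 - q_E, so π_E = (150 - q_E)q_E - 26q_E.
The leader's first-order condition 124 - 2q_E = 0 yields q_E = 62.
Then q_F = (248 - 2·62)/4 = 31.

62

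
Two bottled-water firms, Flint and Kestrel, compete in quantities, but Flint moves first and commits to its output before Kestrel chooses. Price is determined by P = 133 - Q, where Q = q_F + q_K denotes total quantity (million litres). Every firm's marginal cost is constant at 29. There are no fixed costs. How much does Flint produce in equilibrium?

52

Solve by backward induction. Given q_F, the follower Kestrel maximises π_K = (133 - q_F - q_K)q_K - 29q_K.
Follower FOC: 104 - q_F - 2q_K = 0, so q_K(q_F) = (104 - q_F)/2.
Flint substitutes q_K(q_F) into its own profit: π_F = q_F(133 - q_F - (104 - q_F)/2) - 29q_F = (81 - (1/2)q_F)q_F - 29q_F.
Maximising: ∂π_F/∂q_F = 52 - q_F = 0, giving q_F = 52.
Then q_K = (104 - 52)/2 = 26.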